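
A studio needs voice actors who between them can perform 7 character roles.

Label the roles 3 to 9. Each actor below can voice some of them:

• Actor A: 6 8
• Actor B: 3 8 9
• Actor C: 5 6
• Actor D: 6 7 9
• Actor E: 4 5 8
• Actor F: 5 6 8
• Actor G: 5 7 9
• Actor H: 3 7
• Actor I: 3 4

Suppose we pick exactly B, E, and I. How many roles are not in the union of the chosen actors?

2

Union of B, E, I = {3, 4, 5, 8, 9}.
Not covered: 6, 7 — 2 roles.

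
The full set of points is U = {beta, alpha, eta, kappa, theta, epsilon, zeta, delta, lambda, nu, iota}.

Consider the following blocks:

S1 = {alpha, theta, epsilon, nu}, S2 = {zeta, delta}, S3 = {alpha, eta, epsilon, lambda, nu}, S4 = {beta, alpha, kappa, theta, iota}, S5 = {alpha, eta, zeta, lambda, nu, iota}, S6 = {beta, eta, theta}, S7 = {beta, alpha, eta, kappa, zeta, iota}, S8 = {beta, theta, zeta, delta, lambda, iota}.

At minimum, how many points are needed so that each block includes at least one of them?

3

The 3 points {beta, alpha, delta} hit every block.
No choice of 2 points meets every block, so 3 is the minimum.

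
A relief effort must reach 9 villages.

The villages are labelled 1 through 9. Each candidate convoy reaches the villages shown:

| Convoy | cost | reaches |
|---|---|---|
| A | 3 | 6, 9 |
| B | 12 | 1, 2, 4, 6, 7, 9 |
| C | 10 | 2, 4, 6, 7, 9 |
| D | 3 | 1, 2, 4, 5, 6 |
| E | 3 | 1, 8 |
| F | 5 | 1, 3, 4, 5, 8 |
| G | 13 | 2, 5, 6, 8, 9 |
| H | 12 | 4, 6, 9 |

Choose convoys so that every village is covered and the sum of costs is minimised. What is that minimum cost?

C, F together cover every village (C ∪ F = {1, 2, 3, 4, 5, 6, 7, 8, 9}); total cost 10 + 5 = 15.
The greedy pick D, F, A, C costs 21; no covering selection beats 15.

15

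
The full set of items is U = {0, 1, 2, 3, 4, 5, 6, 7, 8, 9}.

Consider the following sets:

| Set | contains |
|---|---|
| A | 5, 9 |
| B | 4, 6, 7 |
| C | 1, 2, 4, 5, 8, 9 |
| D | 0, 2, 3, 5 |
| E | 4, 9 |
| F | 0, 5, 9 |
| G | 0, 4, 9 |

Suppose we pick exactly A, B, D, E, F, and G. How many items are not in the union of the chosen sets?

Union of A, B, D, E, F, G = {0, 2, 3, 4, 5, 6, 7, 9}.
Not covered: 1, 8 — 2 items.

2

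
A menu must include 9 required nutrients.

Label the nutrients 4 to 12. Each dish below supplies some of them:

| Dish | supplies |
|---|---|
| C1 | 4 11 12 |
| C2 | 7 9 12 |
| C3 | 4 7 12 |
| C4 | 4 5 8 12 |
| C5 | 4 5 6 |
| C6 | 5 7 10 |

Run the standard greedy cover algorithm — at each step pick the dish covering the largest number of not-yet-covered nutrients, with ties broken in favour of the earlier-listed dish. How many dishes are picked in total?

Greedy: pick C4 (covers 4 new) → pick C2 (covers 2 new) → pick C1 (covers 1 new) → pick C5 (covers 1 new) → pick C6 (covers 1 new). Total picks: 5.

5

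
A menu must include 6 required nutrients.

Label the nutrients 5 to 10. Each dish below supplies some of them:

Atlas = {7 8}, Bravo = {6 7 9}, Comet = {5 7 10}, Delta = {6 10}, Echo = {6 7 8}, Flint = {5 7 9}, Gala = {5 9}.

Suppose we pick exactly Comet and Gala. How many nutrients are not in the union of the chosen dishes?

2

Union of Comet, Gala = {5, 7, 9, 10}.
Not covered: 6, 8 — 2 nutrients.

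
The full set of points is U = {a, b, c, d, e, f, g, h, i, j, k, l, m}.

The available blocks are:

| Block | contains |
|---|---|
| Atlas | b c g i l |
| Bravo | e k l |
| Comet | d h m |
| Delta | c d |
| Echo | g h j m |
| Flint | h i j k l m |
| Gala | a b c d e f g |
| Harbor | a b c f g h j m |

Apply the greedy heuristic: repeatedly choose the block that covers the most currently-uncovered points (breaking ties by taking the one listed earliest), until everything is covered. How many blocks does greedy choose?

Greedy: pick Harbor (covers 8 new) → pick Bravo (covers 3 new) → pick Atlas (covers 1 new) → pick Comet (covers 1 new). Total picks: 4.
(The true minimum cover uses only 2 blocks, so greedy is not optimal here.)

4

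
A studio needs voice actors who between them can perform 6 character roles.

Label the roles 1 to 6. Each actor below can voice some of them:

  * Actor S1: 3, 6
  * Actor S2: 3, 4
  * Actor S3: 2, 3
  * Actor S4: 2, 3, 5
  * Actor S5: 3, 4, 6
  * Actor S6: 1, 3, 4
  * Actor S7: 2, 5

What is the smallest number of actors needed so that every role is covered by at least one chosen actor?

3

Take {S5, S6, S7}. Their union is {1, 2, 3, 4, 5, 6}, which is all 6 roles.
Only S6 contains 1, so S6 is forced; the remaining 3 roles need at least 2 more actors (each remaining actor adds at most 2) — so at least 3 actors are needed, and 3 is optimal.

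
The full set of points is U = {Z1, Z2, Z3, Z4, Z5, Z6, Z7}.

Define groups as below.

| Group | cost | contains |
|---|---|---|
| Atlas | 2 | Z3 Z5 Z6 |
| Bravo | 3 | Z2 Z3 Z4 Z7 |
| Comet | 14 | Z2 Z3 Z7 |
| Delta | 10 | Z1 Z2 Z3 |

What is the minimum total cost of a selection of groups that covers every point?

15

Atlas, Bravo, Delta together cover every point (Atlas ∪ Bravo ∪ Delta = {Z1, Z2, Z3, Z4, Z5, Z6, Z7}); total cost 2 + 3 + 10 = 15.
No covering selection has total cost below 15.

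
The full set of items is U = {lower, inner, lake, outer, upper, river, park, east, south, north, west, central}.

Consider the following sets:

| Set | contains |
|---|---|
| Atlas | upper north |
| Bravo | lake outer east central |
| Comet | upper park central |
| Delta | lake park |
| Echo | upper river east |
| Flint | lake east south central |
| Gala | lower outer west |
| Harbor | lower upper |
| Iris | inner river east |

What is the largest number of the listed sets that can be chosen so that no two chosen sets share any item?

4

Atlas, Delta, Gala, Iris are pairwise disjoint (Atlas={upper,north}; Delta={lake,park}; Gala={lower,outer,west}; Iris={inner,river,east}).
Every remaining set overlaps one of these, and no 5 of the listed sets are pairwise disjoint, so 4 is the maximum.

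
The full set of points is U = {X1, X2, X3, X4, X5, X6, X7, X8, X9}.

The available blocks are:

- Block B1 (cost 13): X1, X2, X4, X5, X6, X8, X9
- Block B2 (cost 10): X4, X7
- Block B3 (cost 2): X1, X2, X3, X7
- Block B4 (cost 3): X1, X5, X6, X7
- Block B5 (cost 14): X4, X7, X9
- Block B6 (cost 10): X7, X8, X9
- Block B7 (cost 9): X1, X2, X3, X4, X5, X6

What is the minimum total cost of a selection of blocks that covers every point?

15

B1, B3 together cover every point (B1 ∪ B3 = {X1, X2, X3, X4, X5, X6, X7, X8, X9}); total cost 13 + 2 = 15.
The greedy pick B3, B4, B1 costs 18; no covering selection beats 15.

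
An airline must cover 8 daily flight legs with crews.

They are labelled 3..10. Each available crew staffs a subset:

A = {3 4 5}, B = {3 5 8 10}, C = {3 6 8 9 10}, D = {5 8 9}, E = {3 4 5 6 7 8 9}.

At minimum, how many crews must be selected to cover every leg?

Take {C, E}. Their union is {3, 4, 5, 6, 7, 8, 9, 10}, which is all 8 legs.
No single crew has all 8 legs (the largest, E, has 7), so 2 is optimal.

2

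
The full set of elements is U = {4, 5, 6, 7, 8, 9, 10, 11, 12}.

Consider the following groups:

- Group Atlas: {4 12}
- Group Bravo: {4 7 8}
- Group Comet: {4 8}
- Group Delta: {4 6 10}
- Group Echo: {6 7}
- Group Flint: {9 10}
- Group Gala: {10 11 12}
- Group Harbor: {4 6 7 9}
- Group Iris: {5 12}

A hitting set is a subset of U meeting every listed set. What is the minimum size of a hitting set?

Take H = {4, 6, 9, 12}. Each listed group contains at least one of these, so H is a hitting set of size 4.
The groups Comet, Echo, Flint, Iris are pairwise disjoint, so any hitting set needs a separate element for each — at least 4. Hence 4 is optimal.

4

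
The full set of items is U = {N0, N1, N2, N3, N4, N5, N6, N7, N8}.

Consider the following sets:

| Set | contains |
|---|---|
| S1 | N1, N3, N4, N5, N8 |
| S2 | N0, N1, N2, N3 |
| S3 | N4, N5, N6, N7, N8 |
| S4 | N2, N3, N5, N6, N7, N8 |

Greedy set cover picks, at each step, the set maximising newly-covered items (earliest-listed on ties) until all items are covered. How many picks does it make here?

3

Greedy: pick S4 (covers 6 new) → pick S1 (covers 2 new) → pick S2 (covers 1 new). Total picks: 3.
(The true minimum cover uses only 2 sets, so greedy is not optimal here.)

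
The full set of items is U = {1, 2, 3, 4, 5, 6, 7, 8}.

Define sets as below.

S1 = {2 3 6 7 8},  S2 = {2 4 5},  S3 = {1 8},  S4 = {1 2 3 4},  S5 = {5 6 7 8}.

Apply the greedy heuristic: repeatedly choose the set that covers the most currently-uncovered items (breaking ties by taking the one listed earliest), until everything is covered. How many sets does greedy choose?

Greedy: pick S1 (covers 5 new) → pick S2 (covers 2 new) → pick S3 (covers 1 new). Total picks: 3.
(The true minimum cover uses only 2 sets, so greedy is not optimal here.)

3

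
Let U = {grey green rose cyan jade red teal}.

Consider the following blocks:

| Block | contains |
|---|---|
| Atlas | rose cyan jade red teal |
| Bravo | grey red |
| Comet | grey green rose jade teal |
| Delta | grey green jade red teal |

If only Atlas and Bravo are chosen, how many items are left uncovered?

Union of Atlas, Bravo = {grey, rose, cyan, jade, red, teal}.
Not covered: green — 1 item.

1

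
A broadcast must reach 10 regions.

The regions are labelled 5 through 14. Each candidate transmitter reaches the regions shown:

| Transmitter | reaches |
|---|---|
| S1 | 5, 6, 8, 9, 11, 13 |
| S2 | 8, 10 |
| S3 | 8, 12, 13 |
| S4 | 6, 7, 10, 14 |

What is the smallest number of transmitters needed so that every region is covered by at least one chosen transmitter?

S1 and S3 and S4 together: S1 ∪ S3 ∪ S4 = {5, 6, 7, 8, 9, 10, 11, 12, 13, 14} — every region is covered.
Only S1 contains 5, so S1 is forced; the remaining 4 regions need at least 2 more transmitters (each remaining transmitter adds at most 3) — so at least 3 transmitters are needed, and 3 is optimal.

3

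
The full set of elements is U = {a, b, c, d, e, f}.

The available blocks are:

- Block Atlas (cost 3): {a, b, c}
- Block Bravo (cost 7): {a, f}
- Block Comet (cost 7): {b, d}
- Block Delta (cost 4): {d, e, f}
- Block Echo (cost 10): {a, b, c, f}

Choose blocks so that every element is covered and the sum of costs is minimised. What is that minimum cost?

Atlas, Delta together cover every element (Atlas ∪ Delta = {a, b, c, d, e, f}); total cost 3 + 4 = 7.
No covering selection has total cost below 7.

7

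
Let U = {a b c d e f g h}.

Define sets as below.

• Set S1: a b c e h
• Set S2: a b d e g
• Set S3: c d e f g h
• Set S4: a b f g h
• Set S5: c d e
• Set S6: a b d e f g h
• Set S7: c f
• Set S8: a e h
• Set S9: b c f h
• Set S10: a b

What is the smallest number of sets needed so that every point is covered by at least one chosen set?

2

Take {S6, S9}. Their union is {a, b, c, d, e, f, g, h}, which is all 8 points.
No single set has all 8 points (the largest, S6, has 7), so 2 is optimal.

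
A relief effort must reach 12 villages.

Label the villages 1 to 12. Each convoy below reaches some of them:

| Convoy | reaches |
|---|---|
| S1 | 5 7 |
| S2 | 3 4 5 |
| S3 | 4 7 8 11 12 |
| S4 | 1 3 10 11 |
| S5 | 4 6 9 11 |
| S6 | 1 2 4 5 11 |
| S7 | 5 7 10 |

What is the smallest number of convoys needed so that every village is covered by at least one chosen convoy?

S3 and S4 and S5 and S6 together: S3 ∪ S4 ∪ S5 ∪ S6 = {1, 2, 3, 4, 5, 6, 7, 8, 9, 10, 11, 12} — every village is covered.
Only S6 contains 2, so S6 is forced; the remaining 7 villages need at least 3 more convoys (each remaining convoy adds at most 3) — so at least 4 convoys are needed, and 4 is optimal.

4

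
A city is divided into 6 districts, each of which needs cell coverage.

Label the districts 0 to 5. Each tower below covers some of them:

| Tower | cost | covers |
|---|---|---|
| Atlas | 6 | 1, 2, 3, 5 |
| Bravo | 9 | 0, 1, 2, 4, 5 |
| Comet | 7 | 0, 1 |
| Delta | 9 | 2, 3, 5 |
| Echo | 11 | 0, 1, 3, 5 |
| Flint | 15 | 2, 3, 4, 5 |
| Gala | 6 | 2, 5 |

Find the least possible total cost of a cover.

15

Atlas, Bravo together cover every district (Atlas ∪ Bravo = {0, 1, 2, 3, 4, 5}); total cost 6 + 9 = 15.
No covering selection has total cost below 15.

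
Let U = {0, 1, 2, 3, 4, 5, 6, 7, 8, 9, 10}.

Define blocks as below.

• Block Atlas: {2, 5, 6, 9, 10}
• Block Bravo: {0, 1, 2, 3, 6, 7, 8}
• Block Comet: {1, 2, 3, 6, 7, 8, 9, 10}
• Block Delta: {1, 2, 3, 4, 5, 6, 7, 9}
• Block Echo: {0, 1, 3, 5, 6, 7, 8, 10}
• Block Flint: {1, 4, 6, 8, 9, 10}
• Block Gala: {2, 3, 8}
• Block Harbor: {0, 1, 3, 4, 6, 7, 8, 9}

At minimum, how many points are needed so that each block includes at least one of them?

2

Take H = {1, 2}. Each listed block contains at least one of these, so H is a hitting set of size 2.
No single point lies in every block, so at least 2 are needed and 2 is optimal.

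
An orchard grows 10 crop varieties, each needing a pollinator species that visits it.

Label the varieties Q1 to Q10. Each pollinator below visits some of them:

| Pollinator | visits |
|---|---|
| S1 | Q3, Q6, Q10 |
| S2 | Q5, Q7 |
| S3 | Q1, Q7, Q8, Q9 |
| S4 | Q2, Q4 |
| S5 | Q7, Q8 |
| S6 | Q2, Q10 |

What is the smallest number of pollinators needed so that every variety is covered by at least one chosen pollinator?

4

Take {S1, S2, S3, S4}. Their union is {Q1, Q2, Q3, Q4, Q5, Q6, Q7, Q8, Q9, Q10}, which is all 10 varieties.
Only S2 contains Q5, so S2 is forced; the remaining 8 varieties need at least 3 more pollinators (each remaining pollinator adds at most 3) — so at least 4 pollinators are needed, and 4 is optimal.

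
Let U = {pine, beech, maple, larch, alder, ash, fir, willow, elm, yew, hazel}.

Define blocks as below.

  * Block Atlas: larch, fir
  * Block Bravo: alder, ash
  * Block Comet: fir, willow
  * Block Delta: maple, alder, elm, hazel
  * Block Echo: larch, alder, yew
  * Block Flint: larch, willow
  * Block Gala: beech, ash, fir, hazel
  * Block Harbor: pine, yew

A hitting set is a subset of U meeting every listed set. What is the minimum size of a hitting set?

H = {pine, alder, fir, willow} meets every block (each contains at least one member of H), and |H| = 4.
No choice of 3 items meets every block, so 4 is the minimum.

4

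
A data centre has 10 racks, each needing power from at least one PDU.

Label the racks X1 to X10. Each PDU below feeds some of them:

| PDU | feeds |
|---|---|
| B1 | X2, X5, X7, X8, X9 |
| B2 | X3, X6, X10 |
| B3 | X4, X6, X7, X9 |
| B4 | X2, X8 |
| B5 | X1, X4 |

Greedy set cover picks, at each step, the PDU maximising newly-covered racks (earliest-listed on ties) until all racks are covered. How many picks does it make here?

3

Greedy: pick B1 (covers 5 new) → pick B2 (covers 3 new) → pick B5 (covers 2 new). Total picks: 3.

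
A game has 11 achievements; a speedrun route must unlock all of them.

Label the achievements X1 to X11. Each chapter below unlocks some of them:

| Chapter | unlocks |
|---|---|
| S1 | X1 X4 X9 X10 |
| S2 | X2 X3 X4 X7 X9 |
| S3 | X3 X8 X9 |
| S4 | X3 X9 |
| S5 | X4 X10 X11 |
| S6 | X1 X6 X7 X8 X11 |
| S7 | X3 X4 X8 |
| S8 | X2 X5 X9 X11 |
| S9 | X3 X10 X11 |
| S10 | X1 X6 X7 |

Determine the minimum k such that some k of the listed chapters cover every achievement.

Take {S1, S3, S6, S8}. Their union is {X1, X2, X3, X4, X5, X6, X7, X8, X9, X10, X11}, which is all 11 achievements.
No 3 of the 10 chapters cover everything (all 120 combinations miss at least one achievement), so 4 is optimal.

4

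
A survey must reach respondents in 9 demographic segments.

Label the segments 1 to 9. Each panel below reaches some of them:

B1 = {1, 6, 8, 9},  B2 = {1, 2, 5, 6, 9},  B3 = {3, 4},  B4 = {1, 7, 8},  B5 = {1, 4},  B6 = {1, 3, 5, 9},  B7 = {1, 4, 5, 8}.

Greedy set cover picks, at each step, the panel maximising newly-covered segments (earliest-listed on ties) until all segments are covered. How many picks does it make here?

3

Greedy: pick B2 (covers 5 new) → pick B3 (covers 2 new) → pick B4 (covers 2 new). Total picks: 3.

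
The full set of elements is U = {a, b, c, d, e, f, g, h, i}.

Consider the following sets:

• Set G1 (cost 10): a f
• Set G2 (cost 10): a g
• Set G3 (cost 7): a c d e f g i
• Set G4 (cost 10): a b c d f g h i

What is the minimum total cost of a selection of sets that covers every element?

17

G3, G4 together cover every element (G3 ∪ G4 = {a, b, c, d, e, f, g, h, i}); total cost 7 + 10 = 17.
No covering selection has total cost below 17.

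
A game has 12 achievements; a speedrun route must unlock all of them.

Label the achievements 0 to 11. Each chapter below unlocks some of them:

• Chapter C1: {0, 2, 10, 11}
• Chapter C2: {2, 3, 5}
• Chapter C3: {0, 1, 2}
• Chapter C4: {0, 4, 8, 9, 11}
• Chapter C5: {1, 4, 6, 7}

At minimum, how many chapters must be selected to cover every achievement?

Take {C1, C2, C4, C5}. Their union is {0, 1, 2, 3, 4, 5, 6, 7, 8, 9, 10, 11}, which is all 12 achievements.
Only C4 contains 8, so C4 is forced; the remaining 7 achievements need at least 3 more chapters (each remaining chapter adds at most 3) — so at least 4 chapters are needed, and 4 is optimal.

4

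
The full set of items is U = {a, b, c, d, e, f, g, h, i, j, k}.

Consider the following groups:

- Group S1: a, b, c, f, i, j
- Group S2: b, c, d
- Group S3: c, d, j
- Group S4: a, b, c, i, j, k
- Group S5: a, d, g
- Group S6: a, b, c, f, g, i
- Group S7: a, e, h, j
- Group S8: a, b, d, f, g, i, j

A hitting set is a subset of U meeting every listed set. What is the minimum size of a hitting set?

T = {a, c} meets every group (each contains at least one member of T), and |T| = 2.
The groups S2, S7 are pairwise disjoint, so any hitting set needs a separate item for each — at least 2. Hence 2 is optimal.

2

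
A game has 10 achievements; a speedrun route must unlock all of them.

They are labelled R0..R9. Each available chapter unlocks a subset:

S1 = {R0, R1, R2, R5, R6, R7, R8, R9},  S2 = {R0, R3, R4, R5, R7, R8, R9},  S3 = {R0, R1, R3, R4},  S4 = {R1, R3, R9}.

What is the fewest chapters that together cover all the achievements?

2

S1 and S3 together: S1 ∪ S3 = {R0, R1, R2, R3, R4, R5, R6, R7, R8, R9} — every achievement is covered.
No single chapter has all 10 achievements (the largest, S1, has 8), so 2 is optimal.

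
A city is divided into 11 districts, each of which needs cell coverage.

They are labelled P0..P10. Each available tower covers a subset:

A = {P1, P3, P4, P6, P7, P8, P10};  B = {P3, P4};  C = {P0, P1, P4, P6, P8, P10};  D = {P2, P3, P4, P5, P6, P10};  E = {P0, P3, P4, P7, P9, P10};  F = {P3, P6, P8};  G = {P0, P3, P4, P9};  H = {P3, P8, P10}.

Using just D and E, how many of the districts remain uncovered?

Union of D, E = {P0, P2, P3, P4, P5, P6, P7, P9, P10}.
Not covered: P1, P8 — 2 districts.

2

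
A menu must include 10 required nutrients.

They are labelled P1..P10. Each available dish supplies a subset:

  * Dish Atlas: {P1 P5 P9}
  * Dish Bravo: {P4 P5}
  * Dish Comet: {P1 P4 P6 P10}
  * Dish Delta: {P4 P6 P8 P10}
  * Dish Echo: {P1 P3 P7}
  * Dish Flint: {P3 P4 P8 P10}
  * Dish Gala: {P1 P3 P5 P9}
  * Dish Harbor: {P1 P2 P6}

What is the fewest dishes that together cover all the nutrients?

Take {Echo, Flint, Gala, Harbor}. Their union is {P1, P2, P3, P4, P5, P6, P7, P8, P9, P10}, which is all 10 nutrients.
No 3 of the 8 dishes cover everything (all 56 combinations miss at least one nutrient), so 4 is optimal.

4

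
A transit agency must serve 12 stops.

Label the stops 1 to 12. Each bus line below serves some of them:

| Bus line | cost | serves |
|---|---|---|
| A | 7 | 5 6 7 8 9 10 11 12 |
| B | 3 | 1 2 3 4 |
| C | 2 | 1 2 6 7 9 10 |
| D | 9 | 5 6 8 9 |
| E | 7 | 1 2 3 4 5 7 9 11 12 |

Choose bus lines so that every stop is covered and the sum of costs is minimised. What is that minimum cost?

10

A, B together cover every stop (A ∪ B = {1, 2, 3, 4, 5, 6, 7, 8, 9, 10, 11, 12}); total cost 7 + 3 = 10.
The greedy pick C, E, A costs 16; no covering selection beats 10.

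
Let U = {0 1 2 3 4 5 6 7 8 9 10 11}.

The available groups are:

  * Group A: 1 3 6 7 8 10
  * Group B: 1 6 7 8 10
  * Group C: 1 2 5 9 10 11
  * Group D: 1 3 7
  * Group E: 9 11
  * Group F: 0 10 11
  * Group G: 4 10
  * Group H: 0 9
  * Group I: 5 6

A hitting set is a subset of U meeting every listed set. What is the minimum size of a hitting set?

The 4 elements {1, 6, 9, 10} hit every group.
The groups D, E, G, I are pairwise disjoint, so any hitting set needs a separate element for each — at least 4. Hence 4 is optimal.

4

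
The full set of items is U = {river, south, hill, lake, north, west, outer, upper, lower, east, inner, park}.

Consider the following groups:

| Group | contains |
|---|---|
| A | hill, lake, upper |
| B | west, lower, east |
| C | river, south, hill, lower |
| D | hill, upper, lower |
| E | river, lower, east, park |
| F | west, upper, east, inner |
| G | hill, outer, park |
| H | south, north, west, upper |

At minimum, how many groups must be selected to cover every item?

Take {A, E, F, G, H}. Their union is {river, south, hill, lake, north, west, outer, upper, lower, east, inner, park}, which is all 12 items.
No 4 of the 8 groups cover everything (all 70 combinations miss at least one item), so 5 is optimal.

5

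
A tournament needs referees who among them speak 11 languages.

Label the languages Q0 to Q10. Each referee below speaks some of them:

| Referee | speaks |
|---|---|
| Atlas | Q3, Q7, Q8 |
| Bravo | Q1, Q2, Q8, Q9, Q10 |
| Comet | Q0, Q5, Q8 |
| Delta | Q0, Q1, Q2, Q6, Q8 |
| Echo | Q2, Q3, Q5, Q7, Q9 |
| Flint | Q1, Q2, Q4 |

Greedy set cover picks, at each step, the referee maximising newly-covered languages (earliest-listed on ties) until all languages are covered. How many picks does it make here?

4

Greedy: pick Bravo (covers 5 new) → pick Echo (covers 3 new) → pick Delta (covers 2 new) → pick Flint (covers 1 new). Total picks: 4.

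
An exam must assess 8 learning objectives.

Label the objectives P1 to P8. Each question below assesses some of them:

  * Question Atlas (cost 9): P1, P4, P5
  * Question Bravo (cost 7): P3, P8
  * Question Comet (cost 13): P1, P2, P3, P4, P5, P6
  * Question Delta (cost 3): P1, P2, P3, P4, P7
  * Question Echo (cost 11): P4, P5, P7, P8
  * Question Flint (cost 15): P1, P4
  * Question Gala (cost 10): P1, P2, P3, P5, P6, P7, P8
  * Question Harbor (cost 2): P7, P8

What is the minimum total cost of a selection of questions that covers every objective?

13

Delta, Gala together cover every objective (Delta ∪ Gala = {P1, P2, P3, P4, P5, P6, P7, P8}); total cost 3 + 10 = 13.
The greedy pick Delta, Harbor, Gala costs 15; no covering selection beats 13.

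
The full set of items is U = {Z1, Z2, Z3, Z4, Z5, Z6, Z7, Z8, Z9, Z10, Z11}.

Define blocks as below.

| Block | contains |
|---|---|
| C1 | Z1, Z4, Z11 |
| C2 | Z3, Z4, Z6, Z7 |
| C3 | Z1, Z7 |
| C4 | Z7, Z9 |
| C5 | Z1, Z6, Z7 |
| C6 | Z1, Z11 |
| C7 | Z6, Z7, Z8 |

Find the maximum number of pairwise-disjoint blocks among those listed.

2

C4, C6 are pairwise disjoint (C4={Z7,Z9}; C6={Z1,Z11}).
Every remaining block overlaps one of these, and no 3 of the listed blocks are pairwise disjoint, so 2 is the maximum.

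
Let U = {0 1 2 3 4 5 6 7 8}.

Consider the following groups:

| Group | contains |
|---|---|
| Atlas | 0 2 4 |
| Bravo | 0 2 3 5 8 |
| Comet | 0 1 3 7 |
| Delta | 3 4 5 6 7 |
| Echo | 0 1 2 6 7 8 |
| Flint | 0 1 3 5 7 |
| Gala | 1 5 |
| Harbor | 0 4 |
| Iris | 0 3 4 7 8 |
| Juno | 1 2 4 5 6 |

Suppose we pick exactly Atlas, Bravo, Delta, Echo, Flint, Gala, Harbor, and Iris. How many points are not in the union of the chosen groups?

0

Union of Atlas, Bravo, Delta, Echo, Flint, Gala, Harbor, Iris = {0, 1, 2, 3, 4, 5, 6, 7, 8} — that's every point, so 0 are uncovered.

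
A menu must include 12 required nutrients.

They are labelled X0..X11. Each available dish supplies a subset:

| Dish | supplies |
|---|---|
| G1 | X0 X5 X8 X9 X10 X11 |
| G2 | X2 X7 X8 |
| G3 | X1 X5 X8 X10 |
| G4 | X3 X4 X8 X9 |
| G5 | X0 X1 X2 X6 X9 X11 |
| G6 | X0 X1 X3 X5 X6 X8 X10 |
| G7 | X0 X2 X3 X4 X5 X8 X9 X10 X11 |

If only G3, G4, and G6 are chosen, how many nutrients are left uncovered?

3

Union of G3, G4, G6 = {X0, X1, X3, X4, X5, X6, X8, X9, X10}.
Not covered: X2, X7, X11 — 3 nutrients.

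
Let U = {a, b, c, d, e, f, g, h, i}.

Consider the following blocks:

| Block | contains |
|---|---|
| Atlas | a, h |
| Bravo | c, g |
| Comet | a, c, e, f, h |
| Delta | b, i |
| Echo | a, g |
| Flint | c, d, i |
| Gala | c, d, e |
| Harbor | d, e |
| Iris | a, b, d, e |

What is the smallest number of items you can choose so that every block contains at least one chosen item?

Take T = {a, e, g, i}. Each listed block contains at least one of these, so T is a hitting set of size 4.
The blocks Atlas, Bravo, Delta, Harbor are pairwise disjoint, so any hitting set needs a separate item for each — at least 4. Hence 4 is optimal.

4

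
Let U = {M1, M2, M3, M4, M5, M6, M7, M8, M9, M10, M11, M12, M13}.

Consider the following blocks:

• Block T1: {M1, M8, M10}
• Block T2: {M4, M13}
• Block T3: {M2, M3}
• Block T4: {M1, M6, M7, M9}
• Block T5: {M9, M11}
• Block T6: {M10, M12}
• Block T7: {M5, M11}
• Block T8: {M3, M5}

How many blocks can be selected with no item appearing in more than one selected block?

T2, T3, T4, T6, T7 are pairwise disjoint (T2={M4,M13}; T3={M2,M3}; T4={M1,M6,M7,M9}; T6={M10,M12}; T7={M5,M11}).
Every remaining block overlaps one of these, and no 6 of the listed blocks are pairwise disjoint, so 5 is the maximum.

5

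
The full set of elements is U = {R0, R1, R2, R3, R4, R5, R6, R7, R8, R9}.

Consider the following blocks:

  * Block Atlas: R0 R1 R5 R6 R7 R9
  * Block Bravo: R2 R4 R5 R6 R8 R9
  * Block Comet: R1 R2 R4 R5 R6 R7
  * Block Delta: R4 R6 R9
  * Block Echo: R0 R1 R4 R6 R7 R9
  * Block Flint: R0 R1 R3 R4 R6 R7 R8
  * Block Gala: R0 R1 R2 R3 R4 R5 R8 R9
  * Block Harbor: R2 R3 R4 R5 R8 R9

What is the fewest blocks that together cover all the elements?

2

Flint and Gala together: Flint ∪ Gala = {R0, R1, R2, R3, R4, R5, R6, R7, R8, R9} — every element is covered.
No single block has all 10 elements (the largest, Gala, has 8), so 2 is optimal.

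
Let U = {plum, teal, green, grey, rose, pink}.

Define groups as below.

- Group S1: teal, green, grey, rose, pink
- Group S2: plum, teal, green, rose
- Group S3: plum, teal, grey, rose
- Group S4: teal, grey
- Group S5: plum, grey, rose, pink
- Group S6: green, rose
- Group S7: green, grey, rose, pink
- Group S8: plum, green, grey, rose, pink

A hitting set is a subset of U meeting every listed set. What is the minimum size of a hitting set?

2

The 2 points {green, grey} hit every group.
The groups S4, S6 are pairwise disjoint, so any hitting set needs a separate point for each — at least 2. Hence 2 is optimal.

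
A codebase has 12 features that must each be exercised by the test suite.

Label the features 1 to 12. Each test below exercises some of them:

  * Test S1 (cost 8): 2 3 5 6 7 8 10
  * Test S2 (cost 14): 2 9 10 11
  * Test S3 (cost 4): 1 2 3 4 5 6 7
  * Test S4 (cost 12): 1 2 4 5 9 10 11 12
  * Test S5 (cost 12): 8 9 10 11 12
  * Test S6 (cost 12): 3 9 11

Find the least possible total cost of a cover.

S3, S5 together cover every feature (S3 ∪ S5 = {1, 2, 3, 4, 5, 6, 7, 8, 9, 10, 11, 12}); total cost 4 + 12 = 16.
No covering selection has total cost below 16.

16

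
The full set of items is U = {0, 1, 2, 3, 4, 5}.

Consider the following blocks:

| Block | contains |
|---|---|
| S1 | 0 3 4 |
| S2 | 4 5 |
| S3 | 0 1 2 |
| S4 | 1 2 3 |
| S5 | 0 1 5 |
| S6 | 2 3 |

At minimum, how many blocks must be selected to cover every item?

S2, S5, and S6 cover everything between them: the union {0, 1, 2, 3, 4, 5} is all of U.
No 2 of the 6 blocks cover everything (all 15 combinations miss at least one item), so 3 is optimal.

3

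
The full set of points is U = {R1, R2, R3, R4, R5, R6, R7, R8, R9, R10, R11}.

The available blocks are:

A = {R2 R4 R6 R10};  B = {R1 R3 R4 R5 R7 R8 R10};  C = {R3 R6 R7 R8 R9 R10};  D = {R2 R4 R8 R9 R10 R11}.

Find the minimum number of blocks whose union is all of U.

B and C and D together: B ∪ C ∪ D = {R1, R2, R3, R4, R5, R6, R7, R8, R9, R10, R11} — every point is covered.
Only B contains R1, so B is forced; the remaining 4 points need at least 2 more blocks (each remaining block adds at most 3) — so at least 3 blocks are needed, and 3 is optimal.

3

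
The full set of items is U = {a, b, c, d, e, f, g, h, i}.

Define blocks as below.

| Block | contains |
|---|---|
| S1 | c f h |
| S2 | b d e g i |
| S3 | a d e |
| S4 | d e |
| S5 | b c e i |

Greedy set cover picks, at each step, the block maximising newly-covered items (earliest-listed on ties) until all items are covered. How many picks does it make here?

3

Greedy: pick S2 (covers 5 new) → pick S1 (covers 3 new) → pick S3 (covers 1 new). Total picks: 3.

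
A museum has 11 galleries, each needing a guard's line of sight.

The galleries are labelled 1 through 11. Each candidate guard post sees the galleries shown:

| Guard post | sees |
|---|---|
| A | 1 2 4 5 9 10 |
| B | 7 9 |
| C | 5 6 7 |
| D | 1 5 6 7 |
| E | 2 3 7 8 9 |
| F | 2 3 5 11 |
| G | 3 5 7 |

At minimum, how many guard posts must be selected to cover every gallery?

4

Take {A, C, E, F}. Their union is {1, 2, 3, 4, 5, 6, 7, 8, 9, 10, 11}, which is all 11 galleries.
No 3 of the 7 guard posts cover everything (all 35 combinations miss at least one gallery), so 4 is optimal.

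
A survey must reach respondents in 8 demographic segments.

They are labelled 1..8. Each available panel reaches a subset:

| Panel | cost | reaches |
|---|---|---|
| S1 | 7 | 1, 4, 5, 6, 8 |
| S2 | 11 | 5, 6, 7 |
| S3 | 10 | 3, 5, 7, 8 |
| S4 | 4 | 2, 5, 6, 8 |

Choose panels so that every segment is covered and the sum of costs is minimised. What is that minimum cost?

S1, S3, S4 together cover every segment (S1 ∪ S3 ∪ S4 = {1, 2, 3, 4, 5, 6, 7, 8}); total cost 7 + 10 + 4 = 21.
No covering selection has total cost below 21.

21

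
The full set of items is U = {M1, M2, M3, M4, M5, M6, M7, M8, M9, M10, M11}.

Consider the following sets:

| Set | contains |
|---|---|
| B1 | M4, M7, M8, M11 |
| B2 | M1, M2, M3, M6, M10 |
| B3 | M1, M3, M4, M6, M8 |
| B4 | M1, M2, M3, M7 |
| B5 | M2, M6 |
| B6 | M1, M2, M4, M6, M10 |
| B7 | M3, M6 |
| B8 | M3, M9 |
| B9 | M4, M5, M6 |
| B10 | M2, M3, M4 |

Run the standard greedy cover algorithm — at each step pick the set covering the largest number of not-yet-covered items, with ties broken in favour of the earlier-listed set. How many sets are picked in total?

Greedy: pick B2 (covers 5 new) → pick B1 (covers 4 new) → pick B8 (covers 1 new) → pick B9 (covers 1 new). Total picks: 4.

4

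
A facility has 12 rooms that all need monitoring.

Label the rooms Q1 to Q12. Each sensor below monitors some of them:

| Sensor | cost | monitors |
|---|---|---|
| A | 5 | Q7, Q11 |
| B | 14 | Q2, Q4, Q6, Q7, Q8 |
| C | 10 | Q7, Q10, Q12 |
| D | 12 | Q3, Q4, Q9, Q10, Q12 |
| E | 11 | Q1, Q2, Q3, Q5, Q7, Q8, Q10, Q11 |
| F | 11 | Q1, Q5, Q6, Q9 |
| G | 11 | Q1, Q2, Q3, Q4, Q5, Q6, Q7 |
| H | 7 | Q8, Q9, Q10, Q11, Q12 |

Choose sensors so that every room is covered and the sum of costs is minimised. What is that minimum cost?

18

G, H together cover every room (G ∪ H = {Q1, Q2, Q3, Q4, Q5, Q6, Q7, Q8, Q9, Q10, Q11, Q12}); total cost 11 + 7 = 18.
The greedy pick E, H, G costs 29; no covering selection beats 18.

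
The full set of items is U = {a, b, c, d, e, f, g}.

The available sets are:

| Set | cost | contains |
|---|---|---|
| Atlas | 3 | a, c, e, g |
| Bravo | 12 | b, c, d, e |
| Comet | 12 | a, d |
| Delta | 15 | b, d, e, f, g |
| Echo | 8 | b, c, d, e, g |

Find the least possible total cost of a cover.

Atlas, Delta together cover every item (Atlas ∪ Delta = {a, b, c, d, e, f, g}); total cost 3 + 15 = 18.
The greedy pick Atlas, Echo, Delta costs 26; no covering selection beats 18.

18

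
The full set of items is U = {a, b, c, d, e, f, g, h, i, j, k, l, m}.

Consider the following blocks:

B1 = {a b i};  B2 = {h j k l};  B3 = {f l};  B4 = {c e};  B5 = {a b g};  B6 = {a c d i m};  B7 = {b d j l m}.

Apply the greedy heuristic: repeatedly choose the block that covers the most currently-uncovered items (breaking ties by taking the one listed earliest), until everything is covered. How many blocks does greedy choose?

Greedy: pick B6 (covers 5 new) → pick B2 (covers 4 new) → pick B5 (covers 2 new) → pick B3 (covers 1 new) → pick B4 (covers 1 new). Total picks: 5.

5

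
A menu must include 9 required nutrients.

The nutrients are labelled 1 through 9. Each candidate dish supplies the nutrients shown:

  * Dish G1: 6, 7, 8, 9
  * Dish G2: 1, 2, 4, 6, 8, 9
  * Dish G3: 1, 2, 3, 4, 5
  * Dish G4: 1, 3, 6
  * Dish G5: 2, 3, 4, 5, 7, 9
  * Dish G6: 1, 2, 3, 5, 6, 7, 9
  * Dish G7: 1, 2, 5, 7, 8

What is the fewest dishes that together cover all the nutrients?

Take {G2, G6}. Their union is {1, 2, 3, 4, 5, 6, 7, 8, 9}, which is all 9 nutrients.
No single dish has all 9 nutrients (the largest, G6, has 7), so 2 is optimal.

2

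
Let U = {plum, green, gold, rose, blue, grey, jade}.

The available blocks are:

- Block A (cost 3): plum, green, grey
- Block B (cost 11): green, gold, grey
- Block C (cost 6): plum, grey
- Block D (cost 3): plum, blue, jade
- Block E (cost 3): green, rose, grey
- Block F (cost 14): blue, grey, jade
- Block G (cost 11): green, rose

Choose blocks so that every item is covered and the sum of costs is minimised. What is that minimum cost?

B, D, E together cover every item (B ∪ D ∪ E = {plum, green, gold, rose, blue, grey, jade}); total cost 11 + 3 + 3 = 17.
The greedy pick A, D, E, B costs 20; no covering selection beats 17.

17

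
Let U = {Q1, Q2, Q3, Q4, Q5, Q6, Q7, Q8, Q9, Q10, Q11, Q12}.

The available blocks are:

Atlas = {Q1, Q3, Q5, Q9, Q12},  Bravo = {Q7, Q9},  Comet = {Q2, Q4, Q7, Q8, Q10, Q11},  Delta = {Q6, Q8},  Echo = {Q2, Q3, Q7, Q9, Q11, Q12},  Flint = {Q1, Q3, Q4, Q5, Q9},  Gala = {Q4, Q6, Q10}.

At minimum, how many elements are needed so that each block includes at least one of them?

H = {Q6, Q9, Q11} meets every block (each contains at least one member of H), and |H| = 3.
No choice of 2 elements meets every block, so 3 is the minimum.

3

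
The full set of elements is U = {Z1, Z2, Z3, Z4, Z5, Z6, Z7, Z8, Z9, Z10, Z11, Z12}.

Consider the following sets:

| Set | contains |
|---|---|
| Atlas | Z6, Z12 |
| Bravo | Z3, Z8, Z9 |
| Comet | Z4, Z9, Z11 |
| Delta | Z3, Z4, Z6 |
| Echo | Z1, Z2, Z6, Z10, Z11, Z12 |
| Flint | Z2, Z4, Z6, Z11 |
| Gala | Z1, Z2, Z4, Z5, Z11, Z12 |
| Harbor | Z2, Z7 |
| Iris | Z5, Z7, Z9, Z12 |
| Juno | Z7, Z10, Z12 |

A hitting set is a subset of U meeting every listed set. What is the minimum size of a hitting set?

Take H = {Z2, Z4, Z8, Z12}. Each listed set contains at least one of these, so H is a hitting set of size 4.
No choice of 3 elements meets every set, so 4 is the minimum.

4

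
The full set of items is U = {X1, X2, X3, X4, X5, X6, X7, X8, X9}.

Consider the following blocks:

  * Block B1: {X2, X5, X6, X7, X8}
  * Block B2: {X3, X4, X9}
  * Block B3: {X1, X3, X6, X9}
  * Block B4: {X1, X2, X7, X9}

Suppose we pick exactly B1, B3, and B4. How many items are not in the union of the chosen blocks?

1

Union of B1, B3, B4 = {X1, X2, X3, X5, X6, X7, X8, X9}.
Not covered: X4 — 1 item.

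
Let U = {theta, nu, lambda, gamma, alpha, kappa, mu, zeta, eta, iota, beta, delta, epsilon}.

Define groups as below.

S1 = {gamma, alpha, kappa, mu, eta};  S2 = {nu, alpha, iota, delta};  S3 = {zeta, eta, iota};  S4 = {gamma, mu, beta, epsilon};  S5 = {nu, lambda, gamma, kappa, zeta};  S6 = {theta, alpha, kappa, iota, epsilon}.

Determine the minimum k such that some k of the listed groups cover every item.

5

S2, S3, S4, S5, and S6 cover everything between them: the union {theta, nu, lambda, gamma, alpha, kappa, mu, zeta, eta, iota, beta, delta, epsilon} is all of U.
No 4 of the 6 groups cover everything (all 15 combinations miss at least one item), so 5 is optimal.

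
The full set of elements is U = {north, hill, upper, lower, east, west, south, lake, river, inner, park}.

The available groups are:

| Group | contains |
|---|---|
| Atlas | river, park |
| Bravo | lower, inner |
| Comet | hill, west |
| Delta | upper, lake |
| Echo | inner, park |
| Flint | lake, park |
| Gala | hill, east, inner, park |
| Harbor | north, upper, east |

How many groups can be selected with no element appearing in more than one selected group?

Bravo, Comet, Flint, Harbor are pairwise disjoint (Bravo={lower,inner}; Comet={hill,west}; Flint={lake,park}; Harbor={north,upper,east}).
Every remaining group overlaps one of these, and no 5 of the listed groups are pairwise disjoint, so 4 is the maximum.

4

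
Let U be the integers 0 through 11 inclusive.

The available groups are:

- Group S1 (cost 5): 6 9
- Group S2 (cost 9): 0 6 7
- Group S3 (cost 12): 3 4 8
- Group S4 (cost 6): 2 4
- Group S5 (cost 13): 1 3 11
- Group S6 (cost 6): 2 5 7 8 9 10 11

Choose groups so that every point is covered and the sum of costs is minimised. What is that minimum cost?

34

S2, S4, S5, S6 together cover every point (S2 ∪ S4 ∪ S5 ∪ S6 = {0, 1, 2, 3, 4, 5, 6, 7, 8, 9, 10, 11}); total cost 9 + 6 + 13 + 6 = 34.
The greedy pick S6, S2, S3, S5 costs 40; no covering selection beats 34.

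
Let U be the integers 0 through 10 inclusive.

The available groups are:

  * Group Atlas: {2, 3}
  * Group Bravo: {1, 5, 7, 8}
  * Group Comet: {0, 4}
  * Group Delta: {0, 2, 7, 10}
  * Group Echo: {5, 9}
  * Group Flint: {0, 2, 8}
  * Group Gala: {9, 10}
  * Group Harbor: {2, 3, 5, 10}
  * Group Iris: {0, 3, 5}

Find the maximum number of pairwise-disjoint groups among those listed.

4

Atlas, Bravo, Comet, Gala are pairwise disjoint (Atlas={2,3}; Bravo={1,5,7,8}; Comet={0,4}; Gala={9,10}).
Every remaining group overlaps one of these, and no 5 of the listed groups are pairwise disjoint, so 4 is the maximum.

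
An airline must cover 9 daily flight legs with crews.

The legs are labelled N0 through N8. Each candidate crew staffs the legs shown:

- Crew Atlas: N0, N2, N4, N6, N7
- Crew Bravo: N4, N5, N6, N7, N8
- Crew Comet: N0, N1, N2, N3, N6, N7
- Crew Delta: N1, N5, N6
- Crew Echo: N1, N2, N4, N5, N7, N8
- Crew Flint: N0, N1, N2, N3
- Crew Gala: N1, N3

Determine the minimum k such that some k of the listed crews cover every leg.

2

Take {Comet, Echo}. Their union is {N0, N1, N2, N3, N4, N5, N6, N7, N8}, which is all 9 legs.
No single crew has all 9 legs (the largest, Comet, has 6), so 2 is optimal.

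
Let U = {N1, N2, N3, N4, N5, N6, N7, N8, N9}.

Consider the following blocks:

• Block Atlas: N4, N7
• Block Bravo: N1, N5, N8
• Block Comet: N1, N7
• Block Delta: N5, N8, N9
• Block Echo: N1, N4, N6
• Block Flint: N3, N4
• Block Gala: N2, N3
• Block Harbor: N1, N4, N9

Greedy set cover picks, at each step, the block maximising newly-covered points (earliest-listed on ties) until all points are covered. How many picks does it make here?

Greedy: pick Bravo (covers 3 new) → pick Atlas (covers 2 new) → pick Gala (covers 2 new) → pick Delta (covers 1 new) → pick Echo (covers 1 new). Total picks: 5.
(The true minimum cover uses only 4 blocks, so greedy is not optimal here.)

5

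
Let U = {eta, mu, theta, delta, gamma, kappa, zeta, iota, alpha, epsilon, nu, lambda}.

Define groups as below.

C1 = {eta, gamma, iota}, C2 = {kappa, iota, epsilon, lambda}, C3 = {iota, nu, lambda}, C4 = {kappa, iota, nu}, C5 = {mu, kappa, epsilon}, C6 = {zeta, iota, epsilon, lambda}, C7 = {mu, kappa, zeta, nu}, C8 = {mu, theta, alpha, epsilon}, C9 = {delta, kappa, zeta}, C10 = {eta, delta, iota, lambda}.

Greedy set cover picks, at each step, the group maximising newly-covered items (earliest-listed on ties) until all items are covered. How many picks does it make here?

5

Greedy: pick C2 (covers 4 new) → pick C7 (covers 3 new) → pick C1 (covers 2 new) → pick C8 (covers 2 new) → pick C9 (covers 1 new). Total picks: 5.
(The true minimum cover uses only 4 groups, so greedy is not optimal here.)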